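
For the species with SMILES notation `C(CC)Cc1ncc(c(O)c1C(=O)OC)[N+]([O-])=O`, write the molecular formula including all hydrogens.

Heavy atoms from the SMILES: 11 C, 2 N, 5 O.
Implicit hydrogens by atom environment:
  4 × C (aromatic): no H
  3 × C: 2 H each → 6
  3 × O: no H
  2 × C: 3 H each → 6
  1 × C (aromatic): 1 H
  1 × C: no H
  1 × N (aromatic): no H
  1 × N (charge +1): no H
  1 × O: 1 H
  1 × O (charge -1): no H
  Total hydrogens = 14.
Molecular formula: C11H14N2O5

C11H14N2O5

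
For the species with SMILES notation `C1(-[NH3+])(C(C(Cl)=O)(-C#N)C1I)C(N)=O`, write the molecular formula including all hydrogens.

C6H6ClIN3O2+

Heavy atoms from the SMILES: 6 C, 1 Cl, 1 I, 3 N, 2 O.
Implicit hydrogens by atom environment:
  5 × C: no H
  2 × O: no H
  1 × C: 1 H
  1 × Cl: no H
  1 × I: no H
  1 × N (charge +1): 3 H
  1 × N: 2 H
  1 × N: no H
  Total hydrogens = 6.
Net charge +1.
Molecular formula: C6H6ClIN3O2+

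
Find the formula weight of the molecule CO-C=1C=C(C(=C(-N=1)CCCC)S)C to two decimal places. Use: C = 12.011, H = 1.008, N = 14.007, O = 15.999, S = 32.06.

211.32

Molecular formula: C11H17NOS.
M = 11×12.011 + 17×1.008 + 1×14.007 + 1×15.999 + 1×32.06 = 211.32 g/mol.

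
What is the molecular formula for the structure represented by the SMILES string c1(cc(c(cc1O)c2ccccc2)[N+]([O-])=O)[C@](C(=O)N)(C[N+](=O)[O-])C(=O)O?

Heavy atoms from the SMILES: 16 C, 3 N, 8 O.
Implicit hydrogens by atom environment:
  7 × C (aromatic): 1 H each → 7
  5 × C (aromatic): no H
  4 × O: no H
  3 × C: no H
  2 × N (charge +1): no H
  2 × O: 1 H each → 2
  2 × O (charge -1): no H
  1 × C: 2 H
  1 × N: 2 H
  Total hydrogens = 13.
Molecular formula: C16H13N3O8

C16H13N3O8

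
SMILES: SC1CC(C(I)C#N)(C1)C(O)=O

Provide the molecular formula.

Heavy atoms from the SMILES: 7 C, 1 I, 1 N, 2 O, 1 S.
Implicit hydrogens by atom environment:
  3 × C: no H
  2 × C: 2 H each → 4
  2 × C: 1 H each → 2
  1 × I: no H
  1 × N: no H
  1 × O: 1 H
  1 × O: no H
  1 × S: 1 H
  Total hydrogens = 8.
Molecular formula: C7H8INO2S

C7H8INO2S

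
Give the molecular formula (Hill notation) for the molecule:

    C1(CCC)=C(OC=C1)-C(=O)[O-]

Heavy atoms from the SMILES: 8 C, 3 O.
Implicit hydrogens by atom environment:
  2 × C: 2 H each → 4
  2 × C (aromatic): 1 H each → 2
  2 × C (aromatic): no H
  1 × C: 3 H
  1 × C: no H
  1 × O (aromatic): no H
  1 × O: no H
  1 × O (charge -1): no H
  Total hydrogens = 9.
Net charge -1.
Molecular formula: C8H9O3-

C8H9O3-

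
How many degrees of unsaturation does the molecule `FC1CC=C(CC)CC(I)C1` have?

2

Molecular formula from the SMILES: C9H14FI.
DoU = (2C + 2 + N − H − X)/2 = (2·9 + 2 + 0 − 14 − 2)/2 = 4/2 = 2.
(Structurally: 1 ring(s) + 1 π bond(s) = 2.)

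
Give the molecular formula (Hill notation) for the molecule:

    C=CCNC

Heavy atoms from the SMILES: 4 C, 1 N.
Implicit hydrogens by atom environment:
  2 × C: 2 H each → 4
  1 × C: 3 H
  1 × C: 1 H
  1 × N: 1 H
  Total hydrogens = 9.
Molecular formula: C4H9N

C4H9N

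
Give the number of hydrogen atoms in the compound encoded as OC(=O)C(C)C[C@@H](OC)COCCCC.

Hydrogens are implicit in SMILES; fill each atom to its normal valence:
  5 × C: 2 H each → 10
  3 × C: 3 H each → 9
  3 × O: no H
  2 × C: 1 H each → 2
  1 × C: no H
  1 × O: 1 H
  Total hydrogens = 22.

22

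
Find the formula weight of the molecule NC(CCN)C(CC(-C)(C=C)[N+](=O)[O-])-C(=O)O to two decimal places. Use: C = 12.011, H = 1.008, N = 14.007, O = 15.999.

245.28

Molecular formula: C10H19N3O4.
M = 10×12.011 + 19×1.008 + 3×14.007 + 4×15.999 = 245.28 g/mol.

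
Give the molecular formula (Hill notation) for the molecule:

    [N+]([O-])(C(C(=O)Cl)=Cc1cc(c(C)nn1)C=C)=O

C10H8ClN3O3

Heavy atoms from the SMILES: 10 C, 1 Cl, 3 N, 3 O.
Implicit hydrogens by atom environment:
  3 × C (aromatic): no H
  2 × C: 1 H each → 2
  2 × C: no H
  2 × N (aromatic): no H
  2 × O: no H
  1 × C: 3 H
  1 × C: 2 H
  1 × C (aromatic): 1 H
  1 × Cl: no H
  1 × N (charge +1): no H
  1 × O (charge -1): no H
  Total hydrogens = 8.
Molecular formula: C10H8ClN3O3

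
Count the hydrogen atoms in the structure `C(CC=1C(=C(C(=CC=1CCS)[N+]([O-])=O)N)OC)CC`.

20

Hydrogens are implicit in SMILES; fill each atom to its normal valence:
  5 × C: 2 H each → 10
  5 × C (aromatic): no H
  2 × C: 3 H each → 6
  2 × O: no H
  1 × C (aromatic): 1 H
  1 × N: 2 H
  1 × N (charge +1): no H
  1 × O (charge -1): no H
  1 × S: 1 H
  Total hydrogens = 20.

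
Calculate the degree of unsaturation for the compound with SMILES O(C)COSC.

Molecular formula from the SMILES: C3H8O2S.
DoU = (2C + 2 + N − H − X)/2 = (2·3 + 2 + 0 − 8 − 0)/2 = 0/2 = 0.
(Structurally: 0 ring(s) + 0 π bond(s) = 0.)

0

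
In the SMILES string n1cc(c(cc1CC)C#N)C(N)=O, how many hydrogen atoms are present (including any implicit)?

9

Hydrogens are implicit in SMILES; fill each atom to its normal valence:
  3 × C (aromatic): no H
  2 × C (aromatic): 1 H each → 2
  2 × C: no H
  1 × C: 3 H
  1 × C: 2 H
  1 × N: 2 H
  1 × N (aromatic): no H
  1 × N: no H
  1 × O: no H
  Total hydrogens = 9.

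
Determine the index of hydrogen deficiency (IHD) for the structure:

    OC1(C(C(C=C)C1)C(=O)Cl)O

3

Molecular formula from the SMILES: C7H9ClO3.
DoU = (2C + 2 + N − H − X)/2 = (2·7 + 2 + 0 − 9 − 1)/2 = 6/2 = 3.
(Structurally: 1 ring(s) + 2 π bond(s) = 3.)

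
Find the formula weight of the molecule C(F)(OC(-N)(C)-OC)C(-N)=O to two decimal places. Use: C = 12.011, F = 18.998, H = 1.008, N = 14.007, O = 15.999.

Molecular formula: C5H11FN2O3.
M = 5×12.011 + 1×18.998 + 11×1.008 + 2×14.007 + 3×15.999 = 166.15 g/mol.

166.15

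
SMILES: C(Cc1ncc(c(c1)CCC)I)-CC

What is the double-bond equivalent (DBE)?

Molecular formula from the SMILES: C12H18IN.
DoU = (2C + 2 + N − H − X)/2 = (2·12 + 2 + 1 − 18 − 1)/2 = 8/2 = 4.
(Structurally: 1 ring(s) + 3 π bond(s) = 4.)

4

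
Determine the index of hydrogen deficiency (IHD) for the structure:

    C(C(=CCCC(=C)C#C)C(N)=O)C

5

Molecular formula from the SMILES: C11H15NO.
DoU = (2C + 2 + N − H − X)/2 = (2·11 + 2 + 1 − 15 − 0)/2 = 10/2 = 5.
(Structurally: 0 ring(s) + 5 π bond(s) = 5.)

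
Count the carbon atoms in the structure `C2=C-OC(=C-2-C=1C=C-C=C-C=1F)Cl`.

The symbol for carbon appears 10 times in the SMILES. (Cl is a single chlorine, not C + l.)

10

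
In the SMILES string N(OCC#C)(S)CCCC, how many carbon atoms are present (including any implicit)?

7

The symbol for carbon appears 7 times in the SMILES.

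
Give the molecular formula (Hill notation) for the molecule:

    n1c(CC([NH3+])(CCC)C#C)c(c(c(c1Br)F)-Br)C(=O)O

C13H14Br2FN2O2+

Heavy atoms from the SMILES: 2 Br, 13 C, 1 F, 2 N, 2 O.
Implicit hydrogens by atom environment:
  5 × C (aromatic): no H
  3 × C: 2 H each → 6
  3 × C: no H
  2 × Br: no H
  1 × C: 3 H
  1 × C: 1 H
  1 × F: no H
  1 × N (charge +1): 3 H
  1 × N (aromatic): no H
  1 × O: 1 H
  1 × O: no H
  Total hydrogens = 14.
Net charge +1.
Molecular formula: C13H14Br2FN2O2+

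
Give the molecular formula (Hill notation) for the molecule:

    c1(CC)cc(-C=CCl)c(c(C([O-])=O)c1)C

Heavy atoms from the SMILES: 12 C, 1 Cl, 2 O.
Implicit hydrogens by atom environment:
  4 × C (aromatic): no H
  2 × C: 3 H each → 6
  2 × C (aromatic): 1 H each → 2
  2 × C: 1 H each → 2
  1 × C: 2 H
  1 × C: no H
  1 × Cl: no H
  1 × O: no H
  1 × O (charge -1): no H
  Total hydrogens = 12.
Net charge -1.
Molecular formula: C12H12ClO2-

C12H12ClO2-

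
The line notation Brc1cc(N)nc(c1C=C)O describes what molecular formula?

Heavy atoms from the SMILES: 1 Br, 7 C, 2 N, 1 O.
Implicit hydrogens by atom environment:
  4 × C (aromatic): no H
  1 × Br: no H
  1 × C: 2 H
  1 × C (aromatic): 1 H
  1 × C: 1 H
  1 × N: 2 H
  1 × N (aromatic): no H
  1 × O: 1 H
  Total hydrogens = 7.
Molecular formula: C7H7BrN2O

C7H7BrN2O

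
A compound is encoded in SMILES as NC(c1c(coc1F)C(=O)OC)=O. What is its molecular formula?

C7H6FNO4

Heavy atoms from the SMILES: 7 C, 1 F, 1 N, 4 O.
Implicit hydrogens by atom environment:
  3 × C (aromatic): no H
  3 × O: no H
  2 × C: no H
  1 × C: 3 H
  1 × C (aromatic): 1 H
  1 × F: no H
  1 × N: 2 H
  1 × O (aromatic): no H
  Total hydrogens = 6.
Molecular formula: C7H6FNO4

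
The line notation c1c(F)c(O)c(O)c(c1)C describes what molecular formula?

C7H7FO2

Heavy atoms from the SMILES: 7 C, 1 F, 2 O.
Implicit hydrogens by atom environment:
  4 × C (aromatic): no H
  2 × C (aromatic): 1 H each → 2
  2 × O: 1 H each → 2
  1 × C: 3 H
  1 × F: no H
  Total hydrogens = 7.
Molecular formula: C7H7FO2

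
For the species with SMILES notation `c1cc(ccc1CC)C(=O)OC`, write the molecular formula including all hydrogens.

C10H12O2

Heavy atoms from the SMILES: 10 C, 2 O.
Implicit hydrogens by atom environment:
  4 × C (aromatic): 1 H each → 4
  2 × C: 3 H each → 6
  2 × C (aromatic): no H
  2 × O: no H
  1 × C: 2 H
  1 × C: no H
  Total hydrogens = 12.
Molecular formula: C10H12O2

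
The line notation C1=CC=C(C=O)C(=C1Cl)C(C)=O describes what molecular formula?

Heavy atoms from the SMILES: 9 C, 1 Cl, 2 O.
Implicit hydrogens by atom environment:
  3 × C (aromatic): 1 H each → 3
  3 × C (aromatic): no H
  2 × O: no H
  1 × C: 3 H
  1 × C: 1 H
  1 × C: no H
  1 × Cl: no H
  Total hydrogens = 7.
Molecular formula: C9H7ClO2

C9H7ClO2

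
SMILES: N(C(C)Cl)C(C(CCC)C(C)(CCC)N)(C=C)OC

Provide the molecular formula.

Heavy atoms from the SMILES: 15 C, 1 Cl, 2 N, 1 O.
Implicit hydrogens by atom environment:
  5 × C: 3 H each → 15
  5 × C: 2 H each → 10
  3 × C: 1 H each → 3
  2 × C: no H
  1 × Cl: no H
  1 × N: 2 H
  1 × N: 1 H
  1 × O: no H
  Total hydrogens = 31.
Molecular formula: C15H31ClN2O

C15H31ClN2O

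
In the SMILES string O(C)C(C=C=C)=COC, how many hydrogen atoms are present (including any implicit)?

Hydrogens are implicit in SMILES; fill each atom to its normal valence:
  2 × C: 3 H each → 6
  2 × C: 1 H each → 2
  2 × C: no H
  2 × O: no H
  1 × C: 2 H
  Total hydrogens = 10.

10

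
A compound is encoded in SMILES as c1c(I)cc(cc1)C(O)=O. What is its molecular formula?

C7H5IO2

Heavy atoms from the SMILES: 7 C, 1 I, 2 O.
Implicit hydrogens by atom environment:
  4 × C (aromatic): 1 H each → 4
  2 × C (aromatic): no H
  1 × C: no H
  1 × I: no H
  1 × O: 1 H
  1 × O: no H
  Total hydrogens = 5.
Molecular formula: C7H5IO2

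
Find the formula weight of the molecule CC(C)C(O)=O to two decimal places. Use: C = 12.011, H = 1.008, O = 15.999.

Molecular formula: C4H8O2.
M = 4×12.011 + 8×1.008 + 2×15.999 = 88.11 g/mol.

88.11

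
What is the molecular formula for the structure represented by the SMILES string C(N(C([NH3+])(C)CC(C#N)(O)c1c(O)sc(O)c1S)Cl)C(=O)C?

C12H17ClN3O4S2+

Heavy atoms from the SMILES: 12 C, 1 Cl, 3 N, 4 O, 2 S.
Implicit hydrogens by atom environment:
  4 × C (aromatic): no H
  4 × C: no H
  3 × O: 1 H each → 3
  2 × C: 3 H each → 6
  2 × C: 2 H each → 4
  2 × N: no H
  1 × Cl: no H
  1 × N (charge +1): 3 H
  1 × O: no H
  1 × S: 1 H
  1 × S (aromatic): no H
  Total hydrogens = 17.
Net charge +1.
Molecular formula: C12H17ClN3O4S2+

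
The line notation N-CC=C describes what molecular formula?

C3H7N

Heavy atoms from the SMILES: 3 C, 1 N.
Implicit hydrogens by atom environment:
  2 × C: 2 H each → 4
  1 × C: 1 H
  1 × N: 2 H
  Total hydrogens = 7.
Molecular formula: C3H7N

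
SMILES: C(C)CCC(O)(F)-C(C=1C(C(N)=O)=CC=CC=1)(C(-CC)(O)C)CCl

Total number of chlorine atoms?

1

The symbol for chlorine appears 1 time in the SMILES.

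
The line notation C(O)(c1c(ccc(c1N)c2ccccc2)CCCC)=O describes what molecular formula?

Heavy atoms from the SMILES: 17 C, 1 N, 2 O.
Implicit hydrogens by atom environment:
  7 × C (aromatic): 1 H each → 7
  5 × C (aromatic): no H
  3 × C: 2 H each → 6
  1 × C: 3 H
  1 × C: no H
  1 × N: 2 H
  1 × O: 1 H
  1 × O: no H
  Total hydrogens = 19.
Molecular formula: C17H19NO2

C17H19NO2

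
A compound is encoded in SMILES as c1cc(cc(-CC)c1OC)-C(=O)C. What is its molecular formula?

C11H14O2

Heavy atoms from the SMILES: 11 C, 2 O.
Implicit hydrogens by atom environment:
  3 × C: 3 H each → 9
  3 × C (aromatic): 1 H each → 3
  3 × C (aromatic): no H
  2 × O: no H
  1 × C: 2 H
  1 × C: no H
  Total hydrogens = 14.
Molecular formula: C11H14O2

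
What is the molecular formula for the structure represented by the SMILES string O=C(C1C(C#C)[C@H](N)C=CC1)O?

Heavy atoms from the SMILES: 9 C, 1 N, 2 O.
Implicit hydrogens by atom environment:
  6 × C: 1 H each → 6
  2 × C: no H
  1 × C: 2 H
  1 × N: 2 H
  1 × O: 1 H
  1 × O: no H
  Total hydrogens = 11.
Molecular formula: C9H11NO2

C9H11NO2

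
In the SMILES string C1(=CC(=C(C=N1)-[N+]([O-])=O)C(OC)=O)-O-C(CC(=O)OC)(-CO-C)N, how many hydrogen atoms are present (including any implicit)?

Hydrogens are implicit in SMILES; fill each atom to its normal valence:
  7 × O: no H
  3 × C: 3 H each → 9
  3 × C (aromatic): no H
  3 × C: no H
  2 × C: 2 H each → 4
  2 × C (aromatic): 1 H each → 2
  1 × N: 2 H
  1 × N (aromatic): no H
  1 × N (charge +1): no H
  1 × O (charge -1): no H
  Total hydrogens = 17.

17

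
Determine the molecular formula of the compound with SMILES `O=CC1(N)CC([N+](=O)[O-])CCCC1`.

Heavy atoms from the SMILES: 8 C, 2 N, 3 O.
Implicit hydrogens by atom environment:
  5 × C: 2 H each → 10
  2 × C: 1 H each → 2
  2 × O: no H
  1 × C: no H
  1 × N: 2 H
  1 × N (charge +1): no H
  1 × O (charge -1): no H
  Total hydrogens = 14.
Molecular formula: C8H14N2O3

C8H14N2O3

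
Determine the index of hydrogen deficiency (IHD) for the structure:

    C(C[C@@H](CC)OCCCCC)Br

0

Molecular formula from the SMILES: C10H21BrO.
DoU = (2C + 2 + N − H − X)/2 = (2·10 + 2 + 0 − 21 − 1)/2 = 0/2 = 0.
(Structurally: 0 ring(s) + 0 π bond(s) = 0.)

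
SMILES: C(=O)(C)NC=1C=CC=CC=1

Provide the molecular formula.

Heavy atoms from the SMILES: 8 C, 1 N, 1 O.
Implicit hydrogens by atom environment:
  5 × C (aromatic): 1 H each → 5
  1 × C: 3 H
  1 × C (aromatic): no H
  1 × C: no H
  1 × N: 1 H
  1 × O: no H
  Total hydrogens = 9.
Molecular formula: C8H9NO

C8H9NO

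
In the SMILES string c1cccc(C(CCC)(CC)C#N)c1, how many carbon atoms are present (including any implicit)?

The symbol for carbon appears 13 times in the SMILES. Lowercase c denotes aromatic carbon and counts toward C.

13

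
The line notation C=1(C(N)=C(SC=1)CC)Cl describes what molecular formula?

C6H8ClNS

Heavy atoms from the SMILES: 6 C, 1 Cl, 1 N, 1 S.
Implicit hydrogens by atom environment:
  3 × C (aromatic): no H
  1 × C: 3 H
  1 × C: 2 H
  1 × C (aromatic): 1 H
  1 × Cl: no H
  1 × N: 2 H
  1 × S (aromatic): no H
  Total hydrogens = 8.
Molecular formula: C6H8ClNS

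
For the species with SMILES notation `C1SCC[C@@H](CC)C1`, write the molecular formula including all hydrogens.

Heavy atoms from the SMILES: 7 C, 1 S.
Implicit hydrogens by atom environment:
  5 × C: 2 H each → 10
  1 × C: 3 H
  1 × C: 1 H
  1 × S: no H
  Total hydrogens = 14.
Molecular formula: C7H14S

C7H14S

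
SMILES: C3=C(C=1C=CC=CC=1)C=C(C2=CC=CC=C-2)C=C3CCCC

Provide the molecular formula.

C22H22

Heavy atoms from the SMILES: 22 C.
Implicit hydrogens by atom environment:
  13 × C (aromatic): 1 H each → 13
  5 × C (aromatic): no H
  3 × C: 2 H each → 6
  1 × C: 3 H
  Total hydrogens = 22.
Molecular formula: C22H22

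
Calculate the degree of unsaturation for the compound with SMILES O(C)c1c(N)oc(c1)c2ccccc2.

Molecular formula from the SMILES: C11H11NO2.
DoU = (2C + 2 + N − H − X)/2 = (2·11 + 2 + 1 − 11 − 0)/2 = 14/2 = 7.
(Structurally: 2 ring(s) + 5 π bond(s) = 7.)

7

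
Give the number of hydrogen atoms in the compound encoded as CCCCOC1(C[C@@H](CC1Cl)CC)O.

21

Hydrogens are implicit in SMILES; fill each atom to its normal valence:
  6 × C: 2 H each → 12
  2 × C: 3 H each → 6
  2 × C: 1 H each → 2
  1 × C: no H
  1 × Cl: no H
  1 × O: 1 H
  1 × O: no H
  Total hydrogens = 21.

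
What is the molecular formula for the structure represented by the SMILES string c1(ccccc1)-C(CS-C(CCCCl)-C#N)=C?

Heavy atoms from the SMILES: 14 C, 1 Cl, 1 N, 1 S.
Implicit hydrogens by atom environment:
  5 × C: 2 H each → 10
  5 × C (aromatic): 1 H each → 5
  2 × C: no H
  1 × C: 1 H
  1 × C (aromatic): no H
  1 × Cl: no H
  1 × N: no H
  1 × S: no H
  Total hydrogens = 16.
Molecular formula: C14H16ClNS

C14H16ClNS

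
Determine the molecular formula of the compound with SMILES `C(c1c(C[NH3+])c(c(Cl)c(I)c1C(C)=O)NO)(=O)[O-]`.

C10H10ClIN2O4

Heavy atoms from the SMILES: 10 C, 1 Cl, 1 I, 2 N, 4 O.
Implicit hydrogens by atom environment:
  6 × C (aromatic): no H
  2 × C: no H
  2 × O: no H
  1 × C: 3 H
  1 × C: 2 H
  1 × Cl: no H
  1 × I: no H
  1 × N (charge +1): 3 H
  1 × N: 1 H
  1 × O: 1 H
  1 × O (charge -1): no H
  Total hydrogens = 10.
Molecular formula: C10H10ClIN2O4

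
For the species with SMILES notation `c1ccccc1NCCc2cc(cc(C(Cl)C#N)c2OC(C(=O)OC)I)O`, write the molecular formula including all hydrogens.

Heavy atoms from the SMILES: 19 C, 1 Cl, 1 I, 2 N, 4 O.
Implicit hydrogens by atom environment:
  7 × C (aromatic): 1 H each → 7
  5 × C (aromatic): no H
  3 × O: no H
  2 × C: 2 H each → 4
  2 × C: 1 H each → 2
  2 × C: no H
  1 × C: 3 H
  1 × Cl: no H
  1 × I: no H
  1 × N: 1 H
  1 × N: no H
  1 × O: 1 H
  Total hydrogens = 18.
Molecular formula: C19H18ClIN2O4

C19H18ClIN2O4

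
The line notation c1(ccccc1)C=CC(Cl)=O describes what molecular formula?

C9H7ClO

Heavy atoms from the SMILES: 9 C, 1 Cl, 1 O.
Implicit hydrogens by atom environment:
  5 × C (aromatic): 1 H each → 5
  2 × C: 1 H each → 2
  1 × C (aromatic): no H
  1 × C: no H
  1 × Cl: no H
  1 × O: no H
  Total hydrogens = 7.
Molecular formula: C9H7ClO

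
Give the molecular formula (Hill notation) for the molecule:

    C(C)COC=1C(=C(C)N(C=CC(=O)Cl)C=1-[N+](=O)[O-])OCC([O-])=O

C13H14ClN2O7-

Heavy atoms from the SMILES: 13 C, 1 Cl, 2 N, 7 O.
Implicit hydrogens by atom environment:
  5 × O: no H
  4 × C (aromatic): no H
  3 × C: 2 H each → 6
  2 × C: 3 H each → 6
  2 × C: 1 H each → 2
  2 × C: no H
  2 × O (charge -1): no H
  1 × Cl: no H
  1 × N (aromatic): no H
  1 × N (charge +1): no H
  Total hydrogens = 14.
Net charge -1.
Molecular formula: C13H14ClN2O7-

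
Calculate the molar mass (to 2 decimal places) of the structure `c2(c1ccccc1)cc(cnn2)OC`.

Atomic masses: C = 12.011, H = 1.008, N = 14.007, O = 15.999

186.21

Molecular formula: C11H10N2O.
M = 11×12.011 + 10×1.008 + 2×14.007 + 1×15.999 = 186.21 g/mol.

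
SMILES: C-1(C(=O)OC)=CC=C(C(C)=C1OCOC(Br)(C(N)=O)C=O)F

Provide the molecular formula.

C13H13BrFNO6

Heavy atoms from the SMILES: 1 Br, 13 C, 1 F, 1 N, 6 O.
Implicit hydrogens by atom environment:
  6 × O: no H
  4 × C (aromatic): no H
  3 × C: no H
  2 × C: 3 H each → 6
  2 × C (aromatic): 1 H each → 2
  1 × Br: no H
  1 × C: 2 H
  1 × C: 1 H
  1 × F: no H
  1 × N: 2 H
  Total hydrogens = 13.
Molecular formula: C13H13BrFNO6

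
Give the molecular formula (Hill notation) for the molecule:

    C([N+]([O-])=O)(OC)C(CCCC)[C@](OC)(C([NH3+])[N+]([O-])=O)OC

C11H24N3O7+

Heavy atoms from the SMILES: 11 C, 3 N, 7 O.
Implicit hydrogens by atom environment:
  5 × O: no H
  4 × C: 3 H each → 12
  3 × C: 2 H each → 6
  3 × C: 1 H each → 3
  2 × N (charge +1): no H
  2 × O (charge -1): no H
  1 × C: no H
  1 × N (charge +1): 3 H
  Total hydrogens = 24.
Net charge +1.
Molecular formula: C11H24N3O7+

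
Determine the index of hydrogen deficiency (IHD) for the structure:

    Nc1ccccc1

Molecular formula from the SMILES: C6H7N.
DoU = (2C + 2 + N − H − X)/2 = (2·6 + 2 + 1 − 7 − 0)/2 = 8/2 = 4.
(Structurally: 1 ring(s) + 3 π bond(s) = 4.)

4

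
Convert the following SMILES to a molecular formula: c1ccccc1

C6H6

Heavy atoms from the SMILES: 6 C.
Implicit hydrogens by atom environment:
  6 × C (aromatic): 1 H each → 6
  Total hydrogens = 6.
Molecular formula: C6H6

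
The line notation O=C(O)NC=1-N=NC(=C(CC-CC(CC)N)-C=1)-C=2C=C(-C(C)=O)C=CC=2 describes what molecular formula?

C19H24N4O3

Heavy atoms from the SMILES: 19 C, 4 N, 3 O.
Implicit hydrogens by atom environment:
  5 × C (aromatic): 1 H each → 5
  5 × C (aromatic): no H
  4 × C: 2 H each → 8
  2 × C: 3 H each → 6
  2 × C: no H
  2 × N (aromatic): no H
  2 × O: no H
  1 × C: 1 H
  1 × N: 2 H
  1 × N: 1 H
  1 × O: 1 H
  Total hydrogens = 24.
Molecular formula: C19H24N4O3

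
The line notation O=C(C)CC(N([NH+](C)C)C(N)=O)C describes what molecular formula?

C8H18N3O2+

Heavy atoms from the SMILES: 8 C, 3 N, 2 O.
Implicit hydrogens by atom environment:
  4 × C: 3 H each → 12
  2 × C: no H
  2 × O: no H
  1 × C: 2 H
  1 × C: 1 H
  1 × N: 2 H
  1 × N (charge +1): 1 H
  1 × N: no H
  Total hydrogens = 18.
Net charge +1.
Molecular formula: C8H18N3O2+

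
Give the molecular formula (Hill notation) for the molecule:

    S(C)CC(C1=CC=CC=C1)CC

Heavy atoms from the SMILES: 11 C, 1 S.
Implicit hydrogens by atom environment:
  5 × C (aromatic): 1 H each → 5
  2 × C: 3 H each → 6
  2 × C: 2 H each → 4
  1 × C: 1 H
  1 × C (aromatic): no H
  1 × S: no H
  Total hydrogens = 16.
Molecular formula: C11H16S

C11H16S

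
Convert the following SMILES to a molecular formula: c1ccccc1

C6H6

Heavy atoms from the SMILES: 6 C.
Implicit hydrogens by atom environment:
  6 × C (aromatic): 1 H each → 6
  Total hydrogens = 6.
Molecular formula: C6H6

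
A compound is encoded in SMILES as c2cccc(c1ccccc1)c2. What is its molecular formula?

C12H10

Heavy atoms from the SMILES: 12 C.
Implicit hydrogens by atom environment:
  10 × C (aromatic): 1 H each → 10
  2 × C (aromatic): no H
  Total hydrogens = 10.
Molecular formula: C12H10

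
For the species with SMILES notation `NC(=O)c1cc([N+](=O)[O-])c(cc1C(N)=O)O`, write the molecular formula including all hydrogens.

C8H7N3O5

Heavy atoms from the SMILES: 8 C, 3 N, 5 O.
Implicit hydrogens by atom environment:
  4 × C (aromatic): no H
  3 × O: no H
  2 × C (aromatic): 1 H each → 2
  2 × C: no H
  2 × N: 2 H each → 4
  1 × N (charge +1): no H
  1 × O: 1 H
  1 × O (charge -1): no H
  Total hydrogens = 7.
Molecular formula: C8H7N3O5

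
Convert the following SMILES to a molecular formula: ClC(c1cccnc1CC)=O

Heavy atoms from the SMILES: 8 C, 1 Cl, 1 N, 1 O.
Implicit hydrogens by atom environment:
  3 × C (aromatic): 1 H each → 3
  2 × C (aromatic): no H
  1 × C: 3 H
  1 × C: 2 H
  1 × C: no H
  1 × Cl: no H
  1 × N (aromatic): no H
  1 × O: no H
  Total hydrogens = 8.
Molecular formula: C8H8ClNO

C8H8ClNO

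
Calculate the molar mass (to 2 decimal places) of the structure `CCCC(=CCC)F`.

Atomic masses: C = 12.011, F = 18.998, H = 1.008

116.18

Molecular formula: C7H13F.
M = 7×12.011 + 1×18.998 + 13×1.008 = 116.18 g/mol.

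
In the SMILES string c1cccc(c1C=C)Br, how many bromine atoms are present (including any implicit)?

1

The symbol for bromine appears 1 time in the SMILES.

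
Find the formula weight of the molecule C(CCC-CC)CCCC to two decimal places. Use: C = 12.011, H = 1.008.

142.29

Molecular formula: C10H22.
M = 10×12.011 + 22×1.008 = 142.29 g/mol.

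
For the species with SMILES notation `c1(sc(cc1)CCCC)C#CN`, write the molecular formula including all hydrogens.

C10H13NS

Heavy atoms from the SMILES: 10 C, 1 N, 1 S.
Implicit hydrogens by atom environment:
  3 × C: 2 H each → 6
  2 × C (aromatic): 1 H each → 2
  2 × C (aromatic): no H
  2 × C: no H
  1 × C: 3 H
  1 × N: 2 H
  1 × S (aromatic): no H
  Total hydrogens = 13.
Molecular formula: C10H13NS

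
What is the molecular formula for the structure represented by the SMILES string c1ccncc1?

Heavy atoms from the SMILES: 5 C, 1 N.
Implicit hydrogens by atom environment:
  5 × C (aromatic): 1 H each → 5
  1 × N (aromatic): no H
  Total hydrogens = 5.
Molecular formula: C5H5N

C5H5N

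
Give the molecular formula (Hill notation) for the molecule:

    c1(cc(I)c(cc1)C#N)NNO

C7H6IN3O

Heavy atoms from the SMILES: 7 C, 1 I, 3 N, 1 O.
Implicit hydrogens by atom environment:
  3 × C (aromatic): 1 H each → 3
  3 × C (aromatic): no H
  2 × N: 1 H each → 2
  1 × C: no H
  1 × I: no H
  1 × N: no H
  1 × O: 1 H
  Total hydrogens = 6.
Molecular formula: C7H6IN3O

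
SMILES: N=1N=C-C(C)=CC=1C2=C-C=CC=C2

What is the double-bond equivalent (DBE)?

8

Molecular formula from the SMILES: C11H10N2.
DoU = (2C + 2 + N − H − X)/2 = (2·11 + 2 + 2 − 10 − 0)/2 = 16/2 = 8.
(Structurally: 2 ring(s) + 6 π bond(s) = 8.)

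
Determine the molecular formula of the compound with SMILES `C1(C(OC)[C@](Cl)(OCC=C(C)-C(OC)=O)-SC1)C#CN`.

C13H18ClNO4S

Heavy atoms from the SMILES: 13 C, 1 Cl, 1 N, 4 O, 1 S.
Implicit hydrogens by atom environment:
  5 × C: no H
  4 × O: no H
  3 × C: 3 H each → 9
  3 × C: 1 H each → 3
  2 × C: 2 H each → 4
  1 × Cl: no H
  1 × N: 2 H
  1 × S: no H
  Total hydrogens = 18.
Molecular formula: C13H18ClNO4S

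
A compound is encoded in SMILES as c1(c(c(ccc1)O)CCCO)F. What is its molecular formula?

Heavy atoms from the SMILES: 9 C, 1 F, 2 O.
Implicit hydrogens by atom environment:
  3 × C: 2 H each → 6
  3 × C (aromatic): 1 H each → 3
  3 × C (aromatic): no H
  2 × O: 1 H each → 2
  1 × F: no H
  Total hydrogens = 11.
Molecular formula: C9H11FO2

C9H11FO2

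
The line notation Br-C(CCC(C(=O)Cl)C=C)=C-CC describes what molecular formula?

Heavy atoms from the SMILES: 1 Br, 10 C, 1 Cl, 1 O.
Implicit hydrogens by atom environment:
  4 × C: 2 H each → 8
  3 × C: 1 H each → 3
  2 × C: no H
  1 × Br: no H
  1 × C: 3 H
  1 × Cl: no H
  1 × O: no H
  Total hydrogens = 14.
Molecular formula: C10H14BrClO

C10H14BrClO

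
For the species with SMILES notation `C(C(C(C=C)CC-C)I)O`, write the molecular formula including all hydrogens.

C8H15IO

Heavy atoms from the SMILES: 8 C, 1 I, 1 O.
Implicit hydrogens by atom environment:
  4 × C: 2 H each → 8
  3 × C: 1 H each → 3
  1 × C: 3 H
  1 × I: no H
  1 × O: 1 H
  Total hydrogens = 15.
Molecular formula: C8H15IO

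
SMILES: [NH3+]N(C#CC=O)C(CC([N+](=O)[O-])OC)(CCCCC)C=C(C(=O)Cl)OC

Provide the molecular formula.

Heavy atoms from the SMILES: 16 C, 1 Cl, 3 N, 6 O.
Implicit hydrogens by atom environment:
  5 × C: 2 H each → 10
  5 × C: no H
  5 × O: no H
  3 × C: 3 H each → 9
  3 × C: 1 H each → 3
  1 × Cl: no H
  1 × N (charge +1): 3 H
  1 × N: no H
  1 × N (charge +1): no H
  1 × O (charge -1): no H
  Total hydrogens = 25.
Net charge +1.
Molecular formula: C16H25ClN3O6+

C16H25ClN3O6+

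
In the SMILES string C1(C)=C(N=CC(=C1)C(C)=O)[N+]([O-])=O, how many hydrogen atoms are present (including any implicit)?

8

Hydrogens are implicit in SMILES; fill each atom to its normal valence:
  3 × C (aromatic): no H
  2 × C: 3 H each → 6
  2 × C (aromatic): 1 H each → 2
  2 × O: no H
  1 × C: no H
  1 × N (aromatic): no H
  1 × N (charge +1): no H
  1 × O (charge -1): no H
  Total hydrogens = 8.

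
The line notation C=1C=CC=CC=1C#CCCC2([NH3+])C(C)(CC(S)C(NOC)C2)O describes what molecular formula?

C18H27N2O2S+

Heavy atoms from the SMILES: 18 C, 2 N, 2 O, 1 S.
Implicit hydrogens by atom environment:
  5 × C (aromatic): 1 H each → 5
  4 × C: 2 H each → 8
  4 × C: no H
  2 × C: 3 H each → 6
  2 × C: 1 H each → 2
  1 × C (aromatic): no H
  1 × N (charge +1): 3 H
  1 × N: 1 H
  1 × O: 1 H
  1 × O: no H
  1 × S: 1 H
  Total hydrogens = 27.
Net charge +1.
Molecular formula: C18H27N2O2S+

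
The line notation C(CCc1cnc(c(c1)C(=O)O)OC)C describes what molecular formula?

C11H15NO3

Heavy atoms from the SMILES: 11 C, 1 N, 3 O.
Implicit hydrogens by atom environment:
  3 × C: 2 H each → 6
  3 × C (aromatic): no H
  2 × C: 3 H each → 6
  2 × C (aromatic): 1 H each → 2
  2 × O: no H
  1 × C: no H
  1 × N (aromatic): no H
  1 × O: 1 H
  Total hydrogens = 15.
Molecular formula: C11H15NO3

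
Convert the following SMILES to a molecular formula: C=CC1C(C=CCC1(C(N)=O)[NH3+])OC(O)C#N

C11H16N3O3+

Heavy atoms from the SMILES: 11 C, 3 N, 3 O.
Implicit hydrogens by atom environment:
  6 × C: 1 H each → 6
  3 × C: no H
  2 × C: 2 H each → 4
  2 × O: no H
  1 × N (charge +1): 3 H
  1 × N: 2 H
  1 × N: no H
  1 × O: 1 H
  Total hydrogens = 16.
Net charge +1.
Molecular formula: C11H16N3O3+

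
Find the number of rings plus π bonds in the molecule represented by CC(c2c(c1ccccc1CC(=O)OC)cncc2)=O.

Molecular formula from the SMILES: C16H15NO3.
DoU = (2C + 2 + N − H − X)/2 = (2·16 + 2 + 1 − 15 − 0)/2 = 20/2 = 10.
(Structurally: 2 ring(s) + 8 π bond(s) = 10.)

10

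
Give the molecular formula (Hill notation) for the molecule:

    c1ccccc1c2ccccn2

C11H9N

Heavy atoms from the SMILES: 11 C, 1 N.
Implicit hydrogens by atom environment:
  9 × C (aromatic): 1 H each → 9
  2 × C (aromatic): no H
  1 × N (aromatic): no H
  Total hydrogens = 9.
Molecular formula: C11H9N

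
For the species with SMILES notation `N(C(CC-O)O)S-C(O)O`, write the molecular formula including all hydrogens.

Heavy atoms from the SMILES: 4 C, 1 N, 4 O, 1 S.
Implicit hydrogens by atom environment:
  4 × O: 1 H each → 4
  2 × C: 2 H each → 4
  2 × C: 1 H each → 2
  1 × N: 1 H
  1 × S: no H
  Total hydrogens = 11.
Molecular formula: C4H11NO4S

C4H11NO4S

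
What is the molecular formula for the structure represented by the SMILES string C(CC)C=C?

C5H10

Heavy atoms from the SMILES: 5 C.
Implicit hydrogens by atom environment:
  3 × C: 2 H each → 6
  1 × C: 3 H
  1 × C: 1 H
  Total hydrogens = 10.
Molecular formula: C5H10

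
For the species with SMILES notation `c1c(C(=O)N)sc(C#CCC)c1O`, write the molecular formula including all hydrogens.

C9H9NO2S

Heavy atoms from the SMILES: 9 C, 1 N, 2 O, 1 S.
Implicit hydrogens by atom environment:
  3 × C (aromatic): no H
  3 × C: no H
  1 × C: 3 H
  1 × C: 2 H
  1 × C (aromatic): 1 H
  1 × N: 2 H
  1 × O: 1 H
  1 × O: no H
  1 × S (aromatic): no H
  Total hydrogens = 9.
Molecular formula: C9H9NO2S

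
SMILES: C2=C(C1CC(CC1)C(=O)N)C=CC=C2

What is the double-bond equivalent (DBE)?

6

Molecular formula from the SMILES: C12H15NO.
DoU = (2C + 2 + N − H − X)/2 = (2·12 + 2 + 1 − 15 − 0)/2 = 12/2 = 6.
(Structurally: 2 ring(s) + 4 π bond(s) = 6.)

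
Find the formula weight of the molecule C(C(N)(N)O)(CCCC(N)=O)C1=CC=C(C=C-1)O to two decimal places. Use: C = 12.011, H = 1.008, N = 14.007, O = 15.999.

Molecular formula: C12H19N3O3.
M = 12×12.011 + 19×1.008 + 3×14.007 + 3×15.999 = 253.30 g/mol.

253.30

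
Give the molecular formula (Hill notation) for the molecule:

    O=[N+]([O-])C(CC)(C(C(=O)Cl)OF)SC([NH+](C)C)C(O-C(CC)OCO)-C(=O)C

C15H27ClFN2O8S+

Heavy atoms from the SMILES: 15 C, 1 Cl, 1 F, 2 N, 8 O, 1 S.
Implicit hydrogens by atom environment:
  6 × O: no H
  5 × C: 3 H each → 15
  4 × C: 1 H each → 4
  3 × C: 2 H each → 6
  3 × C: no H
  1 × Cl: no H
  1 × F: no H
  1 × N (charge +1): 1 H
  1 × N (charge +1): no H
  1 × O: 1 H
  1 × O (charge -1): no H
  1 × S: no H
  Total hydrogens = 27.
Net charge +1.
Molecular formula: C15H27ClFN2O8S+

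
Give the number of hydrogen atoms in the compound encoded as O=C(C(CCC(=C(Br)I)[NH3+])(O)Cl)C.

Hydrogens are implicit in SMILES; fill each atom to its normal valence:
  4 × C: no H
  2 × C: 2 H each → 4
  1 × Br: no H
  1 × C: 3 H
  1 × Cl: no H
  1 × I: no H
  1 × N (charge +1): 3 H
  1 × O: 1 H
  1 × O: no H
  Total hydrogens = 11.

11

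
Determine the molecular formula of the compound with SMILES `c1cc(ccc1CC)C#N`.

C9H9N

Heavy atoms from the SMILES: 9 C, 1 N.
Implicit hydrogens by atom environment:
  4 × C (aromatic): 1 H each → 4
  2 × C (aromatic): no H
  1 × C: 3 H
  1 × C: 2 H
  1 × C: no H
  1 × N: no H
  Total hydrogens = 9.
Molecular formula: C9H9N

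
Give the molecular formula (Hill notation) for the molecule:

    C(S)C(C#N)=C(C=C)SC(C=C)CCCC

C13H19NS2

Heavy atoms from the SMILES: 13 C, 1 N, 2 S.
Implicit hydrogens by atom environment:
  6 × C: 2 H each → 12
  3 × C: 1 H each → 3
  3 × C: no H
  1 × C: 3 H
  1 × N: no H
  1 × S: 1 H
  1 × S: no H
  Total hydrogens = 19.
Molecular formula: C13H19NS2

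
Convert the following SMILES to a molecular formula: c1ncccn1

C4H4N2

Heavy atoms from the SMILES: 4 C, 2 N.
Implicit hydrogens by atom environment:
  4 × C (aromatic): 1 H each → 4
  2 × N (aromatic): no H
  Total hydrogens = 4.
Molecular formula: C4H4N2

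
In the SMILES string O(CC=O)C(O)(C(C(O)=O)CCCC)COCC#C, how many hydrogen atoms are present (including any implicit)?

20

Hydrogens are implicit in SMILES; fill each atom to its normal valence:
  6 × C: 2 H each → 12
  4 × O: no H
  3 × C: 1 H each → 3
  3 × C: no H
  2 × O: 1 H each → 2
  1 × C: 3 H
  Total hydrogens = 20.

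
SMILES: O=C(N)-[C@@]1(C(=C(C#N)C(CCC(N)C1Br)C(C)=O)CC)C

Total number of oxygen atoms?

The symbol for oxygen appears 2 times in the SMILES.

2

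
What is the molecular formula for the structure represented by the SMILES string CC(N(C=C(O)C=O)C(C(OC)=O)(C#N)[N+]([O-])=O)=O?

C9H9N3O7

Heavy atoms from the SMILES: 9 C, 3 N, 7 O.
Implicit hydrogens by atom environment:
  5 × C: no H
  5 × O: no H
  2 × C: 3 H each → 6
  2 × C: 1 H each → 2
  2 × N: no H
  1 × N (charge +1): no H
  1 × O: 1 H
  1 × O (charge -1): no H
  Total hydrogens = 9.
Molecular formula: C9H9N3O7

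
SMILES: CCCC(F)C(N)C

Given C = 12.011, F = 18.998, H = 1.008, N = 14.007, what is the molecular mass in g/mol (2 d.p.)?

119.18

Molecular formula: C6H14FN.
M = 6×12.011 + 1×18.998 + 14×1.008 + 1×14.007 = 119.18 g/mol.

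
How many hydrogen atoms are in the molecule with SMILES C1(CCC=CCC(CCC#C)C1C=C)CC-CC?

Hydrogens are implicit in SMILES; fill each atom to its normal valence:
  9 × C: 2 H each → 18
  7 × C: 1 H each → 7
  1 × C: 3 H
  1 × C: no H
  Total hydrogens = 28.

28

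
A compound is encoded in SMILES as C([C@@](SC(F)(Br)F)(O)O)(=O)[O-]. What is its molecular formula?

Heavy atoms from the SMILES: 1 Br, 3 C, 2 F, 4 O, 1 S.
Implicit hydrogens by atom environment:
  3 × C: no H
  2 × F: no H
  2 × O: 1 H each → 2
  1 × Br: no H
  1 × O: no H
  1 × O (charge -1): no H
  1 × S: no H
  Total hydrogens = 2.
Net charge -1.
Molecular formula: C3H2BrF2O4S-

C3H2BrF2O4S-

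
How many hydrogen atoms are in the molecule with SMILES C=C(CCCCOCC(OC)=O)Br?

Hydrogens are implicit in SMILES; fill each atom to its normal valence:
  6 × C: 2 H each → 12
  3 × O: no H
  2 × C: no H
  1 × Br: no H
  1 × C: 3 H
  Total hydrogens = 15.

15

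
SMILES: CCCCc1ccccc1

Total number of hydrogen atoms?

Hydrogens are implicit in SMILES; fill each atom to its normal valence:
  5 × C (aromatic): 1 H each → 5
  3 × C: 2 H each → 6
  1 × C: 3 H
  1 × C (aromatic): no H
  Total hydrogens = 14.

14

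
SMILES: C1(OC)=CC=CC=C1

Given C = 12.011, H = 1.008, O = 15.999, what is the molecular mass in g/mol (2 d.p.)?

108.14

Molecular formula: C7H8O.
M = 7×12.011 + 8×1.008 + 1×15.999 = 108.14 g/mol.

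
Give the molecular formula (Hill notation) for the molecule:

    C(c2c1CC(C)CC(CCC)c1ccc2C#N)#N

C16H18N2

Heavy atoms from the SMILES: 16 C, 2 N.
Implicit hydrogens by atom environment:
  4 × C: 2 H each → 8
  4 × C (aromatic): no H
  2 × C: 3 H each → 6
  2 × C (aromatic): 1 H each → 2
  2 × C: 1 H each → 2
  2 × C: no H
  2 × N: no H
  Total hydrogens = 18.
Molecular formula: C16H18N2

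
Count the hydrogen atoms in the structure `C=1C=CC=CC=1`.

6

Hydrogens are implicit in SMILES; fill each atom to its normal valence:
  6 × C (aromatic): 1 H each → 6
  Total hydrogens = 6.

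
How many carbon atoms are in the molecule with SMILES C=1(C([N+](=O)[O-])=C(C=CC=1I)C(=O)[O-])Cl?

7

The symbol for carbon appears 7 times in the SMILES. (Cl is a single chlorine, not C + l.)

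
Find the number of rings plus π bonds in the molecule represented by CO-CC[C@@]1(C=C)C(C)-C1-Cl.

Molecular formula from the SMILES: C9H15ClO.
DoU = (2C + 2 + N − H − X)/2 = (2·9 + 2 + 0 − 15 − 1)/2 = 4/2 = 2.
(Structurally: 1 ring(s) + 1 π bond(s) = 2.)

2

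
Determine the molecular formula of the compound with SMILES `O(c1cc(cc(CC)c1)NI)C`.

C9H12INO

Heavy atoms from the SMILES: 9 C, 1 I, 1 N, 1 O.
Implicit hydrogens by atom environment:
  3 × C (aromatic): 1 H each → 3
  3 × C (aromatic): no H
  2 × C: 3 H each → 6
  1 × C: 2 H
  1 × I: no H
  1 × N: 1 H
  1 × O: no H
  Total hydrogens = 12.
Molecular formula: C9H12INO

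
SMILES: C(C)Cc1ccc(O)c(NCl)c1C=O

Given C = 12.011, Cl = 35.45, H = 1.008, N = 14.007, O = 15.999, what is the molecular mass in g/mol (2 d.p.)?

213.66

Molecular formula: C10H12ClNO2.
M = 10×12.011 + 1×35.45 + 12×1.008 + 1×14.007 + 2×15.999 = 213.66 g/mol.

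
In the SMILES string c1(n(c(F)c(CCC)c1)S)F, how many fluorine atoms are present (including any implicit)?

The symbol for fluorine appears 2 times in the SMILES.

2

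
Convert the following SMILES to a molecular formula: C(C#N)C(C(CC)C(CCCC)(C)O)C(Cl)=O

C13H22ClNO2

Heavy atoms from the SMILES: 13 C, 1 Cl, 1 N, 2 O.
Implicit hydrogens by atom environment:
  5 × C: 2 H each → 10
  3 × C: 3 H each → 9
  3 × C: no H
  2 × C: 1 H each → 2
  1 × Cl: no H
  1 × N: no H
  1 × O: 1 H
  1 × O: no H
  Total hydrogens = 22.
Molecular formula: C13H22ClNO2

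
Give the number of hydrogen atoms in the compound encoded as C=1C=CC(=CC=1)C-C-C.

Hydrogens are implicit in SMILES; fill each atom to its normal valence:
  5 × C (aromatic): 1 H each → 5
  2 × C: 2 H each → 4
  1 × C: 3 H
  1 × C (aromatic): no H
  Total hydrogens = 12.

12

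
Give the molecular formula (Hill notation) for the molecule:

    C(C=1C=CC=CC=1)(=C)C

C9H10

Heavy atoms from the SMILES: 9 C.
Implicit hydrogens by atom environment:
  5 × C (aromatic): 1 H each → 5
  1 × C: 3 H
  1 × C: 2 H
  1 × C: no H
  1 × C (aromatic): no H
  Total hydrogens = 10.
Molecular formula: C9H10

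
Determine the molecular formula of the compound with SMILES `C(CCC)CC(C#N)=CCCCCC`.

Heavy atoms from the SMILES: 13 C, 1 N.
Implicit hydrogens by atom environment:
  8 × C: 2 H each → 16
  2 × C: 3 H each → 6
  2 × C: no H
  1 × C: 1 H
  1 × N: no H
  Total hydrogens = 23.
Molecular formula: C13H23N

C13H23N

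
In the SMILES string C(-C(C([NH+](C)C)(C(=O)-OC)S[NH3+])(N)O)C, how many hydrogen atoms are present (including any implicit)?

Hydrogens are implicit in SMILES; fill each atom to its normal valence:
  4 × C: 3 H each → 12
  3 × C: no H
  2 × O: no H
  1 × C: 2 H
  1 × N (charge +1): 3 H
  1 × N: 2 H
  1 × N (charge +1): 1 H
  1 × O: 1 H
  1 × S: no H
  Total hydrogens = 21.

21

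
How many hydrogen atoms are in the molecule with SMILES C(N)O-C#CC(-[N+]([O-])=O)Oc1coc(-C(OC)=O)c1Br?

9

Hydrogens are implicit in SMILES; fill each atom to its normal valence:
  5 × O: no H
  3 × C (aromatic): no H
  3 × C: no H
  1 × Br: no H
  1 × C: 3 H
  1 × C: 2 H
  1 × C (aromatic): 1 H
  1 × C: 1 H
  1 × N: 2 H
  1 × N (charge +1): no H
  1 × O (aromatic): no H
  1 × O (charge -1): no H
  Total hydrogens = 9.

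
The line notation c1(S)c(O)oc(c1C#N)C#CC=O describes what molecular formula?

Heavy atoms from the SMILES: 8 C, 1 N, 3 O, 1 S.
Implicit hydrogens by atom environment:
  4 × C (aromatic): no H
  3 × C: no H
  1 × C: 1 H
  1 × N: no H
  1 × O: 1 H
  1 × O (aromatic): no H
  1 × O: no H
  1 × S: 1 H
  Total hydrogens = 3.
Molecular formula: C8H3NO3S

C8H3NO3S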